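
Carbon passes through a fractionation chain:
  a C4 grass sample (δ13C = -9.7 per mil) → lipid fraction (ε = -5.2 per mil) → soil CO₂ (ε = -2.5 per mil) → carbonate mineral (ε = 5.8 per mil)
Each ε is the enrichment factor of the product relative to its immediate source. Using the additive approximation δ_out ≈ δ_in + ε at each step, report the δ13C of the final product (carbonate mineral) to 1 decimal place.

-11.6 per mil

step 1: δ ≈ -9.7 + (-5.2) = -14.9 per mil
step 2: δ ≈ -14.9 + (-2.5) = -17.4 per mil
step 3: δ ≈ -17.4 + (5.8) = -11.6 per mil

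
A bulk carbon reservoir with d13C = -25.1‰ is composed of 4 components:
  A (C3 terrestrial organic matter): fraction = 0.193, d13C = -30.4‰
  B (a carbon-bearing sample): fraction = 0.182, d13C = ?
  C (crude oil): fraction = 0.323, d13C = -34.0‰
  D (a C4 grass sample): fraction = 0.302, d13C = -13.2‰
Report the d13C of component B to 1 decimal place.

Isotope mass balance: δ_bulk = Σ fᵢ·δᵢ.
-25.1 = 0.193×(-30.4) + 0.182×δ_B + 0.323×(-34.0) + 0.302×(-13.2)
0.182·δ_B = -25.1 − (-20.836) = -4.264
δ_B = -4.264 / 0.182 = -23.43‰

-23.4‰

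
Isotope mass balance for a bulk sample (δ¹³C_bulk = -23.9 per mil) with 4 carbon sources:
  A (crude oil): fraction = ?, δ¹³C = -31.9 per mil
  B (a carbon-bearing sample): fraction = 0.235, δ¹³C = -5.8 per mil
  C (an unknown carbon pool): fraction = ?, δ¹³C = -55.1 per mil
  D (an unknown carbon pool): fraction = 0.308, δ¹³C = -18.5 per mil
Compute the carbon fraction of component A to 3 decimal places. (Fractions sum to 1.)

Let f_A and f_C be the unknown fractions; fractions sum to 1 so f_A + f_C = 0.457.
Mass balance: Σ fᵢ·δᵢ = δ_bulk ⇒ f_A·(-31.9) + f_C·(-55.1) = -23.9 − (-7.061) = -16.839
Substitute f_C = 0.457 − f_A:
f_A·(-31.9 − -55.1) = -16.839 − 0.457×(-55.1) = 8.342
f_A = 8.342 / 23.2 = 0.3596

0.360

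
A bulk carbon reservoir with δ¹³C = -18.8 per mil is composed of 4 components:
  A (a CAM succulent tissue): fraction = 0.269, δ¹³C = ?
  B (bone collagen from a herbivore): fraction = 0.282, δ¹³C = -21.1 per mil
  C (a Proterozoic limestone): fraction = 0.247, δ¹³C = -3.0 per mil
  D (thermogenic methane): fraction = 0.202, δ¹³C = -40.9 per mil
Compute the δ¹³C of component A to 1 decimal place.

Isotope mass balance: δ_bulk = Σ fᵢ·δᵢ.
-18.8 = 0.269×δ_A + 0.282×(-21.1) + 0.247×(-3.0) + 0.202×(-40.9)
0.269·δ_A = -18.8 − (-14.953) = -3.847
δ_A = -3.847 / 0.269 = -14.30 per mil

-14.3 per mil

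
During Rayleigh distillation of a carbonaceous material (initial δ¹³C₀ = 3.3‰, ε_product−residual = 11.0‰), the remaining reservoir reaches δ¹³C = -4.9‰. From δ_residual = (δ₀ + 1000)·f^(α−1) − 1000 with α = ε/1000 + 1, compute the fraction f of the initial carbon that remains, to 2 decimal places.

0.47

α − 1 = ε/1000 = 0.0110
(δ_res + 1000)/(δ₀ + 1000) = (-4.9 + 1000)/(3.3 + 1000) = 995.1/1003.3 = 0.991827
f = 0.991827^(1/0.0110) = exp(ln(0.991827)/0.0110) = exp(-0.00821/0.0110)
f = exp(-0.7461) = 0.4742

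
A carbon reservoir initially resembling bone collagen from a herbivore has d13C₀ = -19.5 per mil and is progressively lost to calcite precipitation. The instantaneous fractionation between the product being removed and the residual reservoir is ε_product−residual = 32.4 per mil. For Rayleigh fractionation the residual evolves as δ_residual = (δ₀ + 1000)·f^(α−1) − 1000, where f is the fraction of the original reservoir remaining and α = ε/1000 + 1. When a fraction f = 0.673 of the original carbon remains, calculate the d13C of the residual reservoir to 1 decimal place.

Rayleigh residual: δ_res = (δ₀ + 1000)·f^(α−1) − 1000
α = ε/1000 + 1 = 1.03240, so α − 1 = 0.03240
f^(α−1) = 0.673^(0.03240) = 0.987251
δ_res = (-19.5 + 1000) × 0.987251 − 1000 = 968.000 − 1000 = -32.00 per mil

-32.0 per mil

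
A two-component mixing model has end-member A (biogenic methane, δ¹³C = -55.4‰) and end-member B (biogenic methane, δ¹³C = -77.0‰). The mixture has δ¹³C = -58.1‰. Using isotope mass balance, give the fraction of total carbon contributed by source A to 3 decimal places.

0.875

δ_mix = f_A·δ_A + (1 − f_A)·δ_B  ⇒  f_A = (δ_mix − δ_B)/(δ_A − δ_B)
f_A = (-58.1 − (-77.0)) / (-55.4 − (-77.0))
f_A = 18.9 / 21.6 = 0.8750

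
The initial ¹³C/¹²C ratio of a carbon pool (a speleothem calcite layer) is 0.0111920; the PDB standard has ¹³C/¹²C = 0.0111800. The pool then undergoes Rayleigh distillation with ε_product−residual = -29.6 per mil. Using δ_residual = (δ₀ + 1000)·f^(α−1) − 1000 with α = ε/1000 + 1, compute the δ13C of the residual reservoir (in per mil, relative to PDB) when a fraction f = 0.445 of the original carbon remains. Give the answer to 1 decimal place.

25.4 per mil

δ₀ = (0.0111920/0.0111800 − 1)×1000 = (1.001073 − 1)×1000 = 1.073 per mil
α − 1 = ε/1000 = -0.0296
f^(α−1) = 0.445^(-0.0296) = 1.024256
δ_res = (1.073 + 1000) × 1.024256 − 1000 = 1025.355 − 1000 = 25.36 per mil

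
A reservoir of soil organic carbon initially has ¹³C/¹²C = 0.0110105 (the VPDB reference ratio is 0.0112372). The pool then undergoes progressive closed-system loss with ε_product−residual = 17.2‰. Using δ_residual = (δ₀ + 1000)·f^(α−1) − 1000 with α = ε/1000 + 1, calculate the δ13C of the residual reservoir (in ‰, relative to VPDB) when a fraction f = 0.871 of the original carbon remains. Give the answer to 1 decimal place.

-22.5‰

δ₀ = (0.0110105/0.0112372 − 1)×1000 = (0.979826 − 1)×1000 = -20.174‰
α − 1 = ε/1000 = 0.0172
f^(α−1) = 0.871^(0.0172) = 0.997627
δ_res = (-20.174 + 1000) × 0.997627 − 1000 = 977.501 − 1000 = -22.50‰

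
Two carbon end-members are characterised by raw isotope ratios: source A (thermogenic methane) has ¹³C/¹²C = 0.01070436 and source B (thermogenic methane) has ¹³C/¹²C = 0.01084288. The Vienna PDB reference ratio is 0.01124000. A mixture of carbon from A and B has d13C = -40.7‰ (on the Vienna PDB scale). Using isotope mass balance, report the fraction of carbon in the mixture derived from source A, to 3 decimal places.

0.436

δ_A = (0.01070436/0.01124000 − 1)×1000 = (0.952345 − 1)×1000 = -47.655‰
δ_B = (0.01084288/0.01124000 − 1)×1000 = (0.964669 − 1)×1000 = -35.331‰
f_A = (δ_mix − δ_B)/(δ_A − δ_B) = (-40.7 − (-35.331))/(-47.655 − (-35.331))
f_A = -5.369 / -12.324 = 0.4357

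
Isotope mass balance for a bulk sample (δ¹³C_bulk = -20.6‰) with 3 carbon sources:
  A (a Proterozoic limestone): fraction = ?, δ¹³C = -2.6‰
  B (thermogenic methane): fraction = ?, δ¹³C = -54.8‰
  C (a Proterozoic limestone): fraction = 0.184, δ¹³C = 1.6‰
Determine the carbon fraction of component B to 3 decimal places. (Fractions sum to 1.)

0.360

Let f_B and f_A be the unknown fractions; fractions sum to 1 so f_B + f_A = 0.816.
Mass balance: Σ fᵢ·δᵢ = δ_bulk ⇒ f_B·(-54.8) + f_A·(-2.6) = -20.6 − (0.294) = -20.894
Substitute f_A = 0.816 − f_B:
f_B·(-54.8 − -2.6) = -20.894 − 0.816×(-2.6) = -18.773
f_B = -18.773 / -52.2 = 0.3596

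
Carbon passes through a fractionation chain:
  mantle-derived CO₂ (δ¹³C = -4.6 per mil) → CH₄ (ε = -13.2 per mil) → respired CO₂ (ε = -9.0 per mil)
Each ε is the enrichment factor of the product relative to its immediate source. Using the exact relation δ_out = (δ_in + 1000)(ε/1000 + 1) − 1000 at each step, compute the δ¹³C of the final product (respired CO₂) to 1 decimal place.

step 1: δ = (-4.60 + 1000)·(-13.2/1000 + 1) − 1000 = -17.74 per mil
step 2: δ = (-17.74 + 1000)·(-9.0/1000 + 1) − 1000 = -26.58 per mil

-26.6 per mil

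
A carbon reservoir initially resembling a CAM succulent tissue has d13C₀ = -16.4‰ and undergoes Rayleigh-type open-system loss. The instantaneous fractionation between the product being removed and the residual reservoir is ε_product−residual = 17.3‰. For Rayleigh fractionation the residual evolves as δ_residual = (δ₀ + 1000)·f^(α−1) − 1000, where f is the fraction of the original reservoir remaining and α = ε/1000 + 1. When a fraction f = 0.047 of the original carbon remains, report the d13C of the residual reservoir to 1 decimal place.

-67.1‰

Rayleigh residual: δ_res = (δ₀ + 1000)·f^(α−1) − 1000
α = ε/1000 + 1 = 1.01730, so α − 1 = 0.01730
f^(α−1) = 0.047^(0.01730) = 0.948478
δ_res = (-16.4 + 1000) × 0.948478 − 1000 = 932.923 − 1000 = -67.08‰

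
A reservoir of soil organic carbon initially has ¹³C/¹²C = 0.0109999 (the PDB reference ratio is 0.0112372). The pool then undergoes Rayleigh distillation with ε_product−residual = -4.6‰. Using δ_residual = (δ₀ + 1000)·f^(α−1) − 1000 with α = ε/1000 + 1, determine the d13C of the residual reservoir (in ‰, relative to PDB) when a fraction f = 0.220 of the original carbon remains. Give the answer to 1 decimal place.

δ₀ = (0.0109999/0.0112372 − 1)×1000 = (0.978883 − 1)×1000 = -21.117‰
α − 1 = ε/1000 = -0.0046
f^(α−1) = 0.220^(-0.0046) = 1.006989
δ_res = (-21.117 + 1000) × 1.006989 − 1000 = 985.724 − 1000 = -14.28‰

-14.3‰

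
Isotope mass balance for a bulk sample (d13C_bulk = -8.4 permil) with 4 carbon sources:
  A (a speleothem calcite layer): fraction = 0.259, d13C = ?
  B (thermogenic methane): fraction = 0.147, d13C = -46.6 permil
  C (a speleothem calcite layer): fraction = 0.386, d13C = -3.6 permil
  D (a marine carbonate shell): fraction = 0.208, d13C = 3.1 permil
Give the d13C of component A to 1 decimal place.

-3.1 permil

Isotope mass balance: δ_bulk = Σ fᵢ·δᵢ.
-8.4 = 0.259×δ_A + 0.147×(-46.6) + 0.386×(-3.6) + 0.208×(3.1)
0.259·δ_A = -8.4 − (-7.595) = -0.805
δ_A = -0.805 / 0.259 = -3.11 permil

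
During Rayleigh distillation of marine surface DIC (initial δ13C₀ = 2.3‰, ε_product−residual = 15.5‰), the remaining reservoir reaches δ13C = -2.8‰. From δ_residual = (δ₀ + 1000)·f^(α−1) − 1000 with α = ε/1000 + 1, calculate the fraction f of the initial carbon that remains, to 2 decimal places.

α − 1 = ε/1000 = 0.0155
(δ_res + 1000)/(δ₀ + 1000) = (-2.8 + 1000)/(2.3 + 1000) = 997.2/1002.3 = 0.994912
f = 0.994912^(1/0.0155) = exp(ln(0.994912)/0.0155) = exp(-0.00510/0.0155)
f = exp(-0.3291) = 0.7196

0.72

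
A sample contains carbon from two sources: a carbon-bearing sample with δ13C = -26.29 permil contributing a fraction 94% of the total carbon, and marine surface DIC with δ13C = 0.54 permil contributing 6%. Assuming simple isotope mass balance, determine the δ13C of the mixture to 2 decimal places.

-24.68 permil

δ_mix = f_A·δ_A + f_B·δ_B
δ_mix = 0.94 × (-26.29) + 0.06 × (0.54)
δ_mix = -24.713 + 0.032 = -24.680 permil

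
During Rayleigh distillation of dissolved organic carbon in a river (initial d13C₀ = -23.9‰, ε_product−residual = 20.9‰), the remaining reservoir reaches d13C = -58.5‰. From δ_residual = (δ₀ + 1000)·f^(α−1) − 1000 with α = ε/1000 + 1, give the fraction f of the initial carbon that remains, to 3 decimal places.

0.178

α − 1 = ε/1000 = 0.0209
(δ_res + 1000)/(δ₀ + 1000) = (-58.5 + 1000)/(-23.9 + 1000) = 941.5/976.1 = 0.964553
f = 0.964553^(1/0.0209) = exp(ln(0.964553)/0.0209) = exp(-0.03609/0.0209)
f = exp(-1.7268) = 0.1778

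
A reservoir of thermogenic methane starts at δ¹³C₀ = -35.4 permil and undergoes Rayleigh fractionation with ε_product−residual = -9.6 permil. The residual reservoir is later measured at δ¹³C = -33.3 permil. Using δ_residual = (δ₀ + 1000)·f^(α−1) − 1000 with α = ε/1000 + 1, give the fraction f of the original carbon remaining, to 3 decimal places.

0.797

α − 1 = ε/1000 = -0.0096
(δ_res + 1000)/(δ₀ + 1000) = (-33.3 + 1000)/(-35.4 + 1000) = 966.7/964.6 = 1.002177
f = 1.002177^(1/-0.0096) = exp(ln(1.002177)/-0.0096) = exp(0.00217/-0.0096)
f = exp(-0.2265) = 0.7973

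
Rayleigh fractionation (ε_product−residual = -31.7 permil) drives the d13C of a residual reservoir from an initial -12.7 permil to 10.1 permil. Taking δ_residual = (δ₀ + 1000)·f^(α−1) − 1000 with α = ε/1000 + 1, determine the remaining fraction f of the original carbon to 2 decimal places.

α − 1 = ε/1000 = -0.0317
(δ_res + 1000)/(δ₀ + 1000) = (10.1 + 1000)/(-12.7 + 1000) = 1010.1/987.3 = 1.023093
f = 1.023093^(1/-0.0317) = exp(ln(1.023093)/-0.0317) = exp(0.02283/-0.0317)
f = exp(-0.7202) = 0.4866

0.49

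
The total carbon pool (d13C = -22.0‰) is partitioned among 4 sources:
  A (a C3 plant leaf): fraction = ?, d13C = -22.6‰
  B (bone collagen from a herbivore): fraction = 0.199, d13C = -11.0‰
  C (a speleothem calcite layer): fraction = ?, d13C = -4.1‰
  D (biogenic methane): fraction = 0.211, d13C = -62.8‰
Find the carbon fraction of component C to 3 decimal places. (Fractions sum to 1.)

0.366

Let f_C and f_A be the unknown fractions; fractions sum to 1 so f_C + f_A = 0.590.
Mass balance: Σ fᵢ·δᵢ = δ_bulk ⇒ f_C·(-4.1) + f_A·(-22.6) = -22.0 − (-15.440) = -6.560
Substitute f_A = 0.590 − f_C:
f_C·(-4.1 − -22.6) = -6.560 − 0.590×(-22.6) = 6.774
f_C = 6.774 / 18.5 = 0.3662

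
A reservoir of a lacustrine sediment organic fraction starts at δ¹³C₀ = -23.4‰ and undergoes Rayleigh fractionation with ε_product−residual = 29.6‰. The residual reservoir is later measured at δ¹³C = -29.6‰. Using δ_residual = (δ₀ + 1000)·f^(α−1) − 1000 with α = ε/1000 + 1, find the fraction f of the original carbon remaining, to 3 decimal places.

α − 1 = ε/1000 = 0.0296
(δ_res + 1000)/(δ₀ + 1000) = (-29.6 + 1000)/(-23.4 + 1000) = 970.4/976.6 = 0.993651
f = 0.993651^(1/0.0296) = exp(ln(0.993651)/0.0296) = exp(-0.00637/0.0296)
f = exp(-0.2152) = 0.8064

0.806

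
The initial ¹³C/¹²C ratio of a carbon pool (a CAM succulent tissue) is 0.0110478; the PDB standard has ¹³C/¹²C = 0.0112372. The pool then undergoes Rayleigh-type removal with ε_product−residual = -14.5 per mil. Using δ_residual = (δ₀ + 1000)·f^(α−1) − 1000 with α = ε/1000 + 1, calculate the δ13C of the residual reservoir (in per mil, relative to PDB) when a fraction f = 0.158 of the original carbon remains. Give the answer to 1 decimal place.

9.8 per mil

δ₀ = (0.0110478/0.0112372 − 1)×1000 = (0.983145 − 1)×1000 = -16.855 per mil
α − 1 = ε/1000 = -0.0145
f^(α−1) = 0.158^(-0.0145) = 1.027116
δ_res = (-16.855 + 1000) × 1.027116 − 1000 = 1009.804 − 1000 = 9.80 per mil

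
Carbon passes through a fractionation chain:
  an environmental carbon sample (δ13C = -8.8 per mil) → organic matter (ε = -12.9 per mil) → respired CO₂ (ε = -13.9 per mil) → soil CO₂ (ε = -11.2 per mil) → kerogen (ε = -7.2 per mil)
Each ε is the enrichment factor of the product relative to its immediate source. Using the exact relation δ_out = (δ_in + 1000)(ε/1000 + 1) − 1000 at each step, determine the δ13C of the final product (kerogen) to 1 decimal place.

-52.9 per mil

step 1: δ = (-8.80 + 1000)·(-12.9/1000 + 1) − 1000 = -21.59 per mil
step 2: δ = (-21.59 + 1000)·(-13.9/1000 + 1) − 1000 = -35.19 per mil
step 3: δ = (-35.19 + 1000)·(-11.2/1000 + 1) − 1000 = -45.99 per mil
step 4: δ = (-45.99 + 1000)·(-7.2/1000 + 1) − 1000 = -52.86 per mil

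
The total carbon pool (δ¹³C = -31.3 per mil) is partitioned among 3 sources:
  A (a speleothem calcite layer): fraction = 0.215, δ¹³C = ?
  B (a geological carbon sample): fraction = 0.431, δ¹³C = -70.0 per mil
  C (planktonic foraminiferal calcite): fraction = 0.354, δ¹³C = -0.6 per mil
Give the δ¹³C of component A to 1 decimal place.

Isotope mass balance: δ_bulk = Σ fᵢ·δᵢ.
-31.3 = 0.215×δ_A + 0.431×(-70.0) + 0.354×(-0.6)
0.215·δ_A = -31.3 − (-30.382) = -0.918
δ_A = -0.918 / 0.215 = -4.27 per mil

-4.3 per mil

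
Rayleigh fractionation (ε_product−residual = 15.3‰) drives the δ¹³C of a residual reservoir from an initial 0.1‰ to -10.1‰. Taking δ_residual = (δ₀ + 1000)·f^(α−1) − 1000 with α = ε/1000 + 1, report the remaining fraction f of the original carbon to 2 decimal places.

0.51

α − 1 = ε/1000 = 0.0153
(δ_res + 1000)/(δ₀ + 1000) = (-10.1 + 1000)/(0.1 + 1000) = 989.9/1000.1 = 0.989801
f = 0.989801^(1/0.0153) = exp(ln(0.989801)/0.0153) = exp(-0.01025/0.0153)
f = exp(-0.6700) = 0.5117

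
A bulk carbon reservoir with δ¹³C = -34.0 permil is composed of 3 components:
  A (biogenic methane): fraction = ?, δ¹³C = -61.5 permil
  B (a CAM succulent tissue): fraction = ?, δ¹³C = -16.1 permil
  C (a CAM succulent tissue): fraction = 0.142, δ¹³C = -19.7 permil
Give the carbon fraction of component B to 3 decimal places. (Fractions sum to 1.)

0.475

Let f_B and f_A be the unknown fractions; fractions sum to 1 so f_B + f_A = 0.858.
Mass balance: Σ fᵢ·δᵢ = δ_bulk ⇒ f_B·(-16.1) + f_A·(-61.5) = -34.0 − (-2.797) = -31.203
Substitute f_A = 0.858 − f_B:
f_B·(-16.1 − -61.5) = -31.203 − 0.858×(-61.5) = 21.564
f_B = 21.564 / 45.4 = 0.4750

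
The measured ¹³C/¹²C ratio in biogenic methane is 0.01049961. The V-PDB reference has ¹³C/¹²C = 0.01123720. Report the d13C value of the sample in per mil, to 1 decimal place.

-65.6 per mil

d13C = (R_sample / R_standard − 1) × 1000
R_sample / R_standard = 0.01049961 / 0.01123720 = 0.934362
d13C = (0.934362 − 1) × 1000 = -65.64 per mil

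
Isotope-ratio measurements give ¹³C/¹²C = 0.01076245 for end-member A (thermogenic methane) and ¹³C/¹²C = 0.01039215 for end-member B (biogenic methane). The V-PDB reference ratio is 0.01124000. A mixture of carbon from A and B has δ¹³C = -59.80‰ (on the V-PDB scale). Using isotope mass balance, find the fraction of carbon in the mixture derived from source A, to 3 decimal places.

δ_A = (0.01076245/0.01124000 − 1)×1000 = (0.957513 − 1)×1000 = -42.487‰
δ_B = (0.01039215/0.01124000 − 1)×1000 = (0.924569 − 1)×1000 = -75.431‰
f_A = (δ_mix − δ_B)/(δ_A − δ_B) = (-59.80 − (-75.431))/(-42.487 − (-75.431))
f_A = 15.631 / 32.945 = 0.4745

0.474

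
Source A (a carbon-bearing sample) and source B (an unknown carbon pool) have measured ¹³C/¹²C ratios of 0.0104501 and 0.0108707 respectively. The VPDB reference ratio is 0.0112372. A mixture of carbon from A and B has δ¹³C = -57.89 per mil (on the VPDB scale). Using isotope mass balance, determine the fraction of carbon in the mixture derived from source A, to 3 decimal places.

δ_A = (0.0104501/0.0112372 − 1)×1000 = (0.929956 − 1)×1000 = -70.044 per mil
δ_B = (0.0108707/0.0112372 − 1)×1000 = (0.967385 − 1)×1000 = -32.615 per mil
f_A = (δ_mix − δ_B)/(δ_A − δ_B) = (-57.89 − (-32.615))/(-70.044 − (-32.615))
f_A = -25.275 / -37.429 = 0.6753

0.675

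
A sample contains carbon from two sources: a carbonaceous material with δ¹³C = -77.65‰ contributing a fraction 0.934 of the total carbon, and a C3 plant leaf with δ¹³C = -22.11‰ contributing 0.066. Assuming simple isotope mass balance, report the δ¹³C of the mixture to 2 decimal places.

-73.98‰

δ_mix = f_A·δ_A + f_B·δ_B
δ_mix = 0.934 × (-77.65) + 0.066 × (-22.11)
δ_mix = -72.525 + -1.459 = -73.984‰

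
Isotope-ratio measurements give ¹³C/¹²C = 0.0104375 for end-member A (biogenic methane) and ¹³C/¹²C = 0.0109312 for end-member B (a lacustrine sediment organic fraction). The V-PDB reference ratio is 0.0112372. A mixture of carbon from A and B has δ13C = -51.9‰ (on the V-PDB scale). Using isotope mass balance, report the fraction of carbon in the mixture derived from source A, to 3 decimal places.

δ_A = (0.0104375/0.0112372 − 1)×1000 = (0.928835 − 1)×1000 = -71.165‰
δ_B = (0.0109312/0.0112372 − 1)×1000 = (0.972769 − 1)×1000 = -27.231‰
f_A = (δ_mix − δ_B)/(δ_A − δ_B) = (-51.9 − (-27.231))/(-71.165 − (-27.231))
f_A = -24.669 / -43.934 = 0.5615

0.561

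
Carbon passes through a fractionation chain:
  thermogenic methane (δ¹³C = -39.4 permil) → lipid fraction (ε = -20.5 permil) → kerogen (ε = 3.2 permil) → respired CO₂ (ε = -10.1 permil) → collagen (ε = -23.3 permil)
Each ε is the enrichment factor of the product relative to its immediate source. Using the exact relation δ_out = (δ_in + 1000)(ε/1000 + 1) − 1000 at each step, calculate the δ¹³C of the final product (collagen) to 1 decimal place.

step 1: δ = (-39.40 + 1000)·(-20.5/1000 + 1) − 1000 = -59.09 permil
step 2: δ = (-59.09 + 1000)·(3.2/1000 + 1) − 1000 = -56.08 permil
step 3: δ = (-56.08 + 1000)·(-10.1/1000 + 1) − 1000 = -65.61 permil
step 4: δ = (-65.61 + 1000)·(-23.3/1000 + 1) − 1000 = -87.39 permil

-87.4 permil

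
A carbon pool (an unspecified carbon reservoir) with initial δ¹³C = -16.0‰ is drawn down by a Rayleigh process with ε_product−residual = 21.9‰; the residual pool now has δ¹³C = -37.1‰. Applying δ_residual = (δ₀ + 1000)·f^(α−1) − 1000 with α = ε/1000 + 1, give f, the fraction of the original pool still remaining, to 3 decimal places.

α − 1 = ε/1000 = 0.0219
(δ_res + 1000)/(δ₀ + 1000) = (-37.1 + 1000)/(-16.0 + 1000) = 962.9/984.0 = 0.978557
f = 0.978557^(1/0.0219) = exp(ln(0.978557)/0.0219) = exp(-0.02168/0.0219)
f = exp(-0.9898) = 0.3717

0.372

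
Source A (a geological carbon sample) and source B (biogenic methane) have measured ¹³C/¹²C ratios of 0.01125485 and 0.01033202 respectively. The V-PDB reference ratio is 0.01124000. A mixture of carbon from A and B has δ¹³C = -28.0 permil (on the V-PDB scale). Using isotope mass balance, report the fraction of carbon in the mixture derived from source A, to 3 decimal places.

δ_A = (0.01125485/0.01124000 − 1)×1000 = (1.001321 − 1)×1000 = 1.321 permil
δ_B = (0.01033202/0.01124000 − 1)×1000 = (0.919219 − 1)×1000 = -80.781 permil
f_A = (δ_mix − δ_B)/(δ_A − δ_B) = (-28.0 − (-80.781))/(1.321 − (-80.781))
f_A = 52.781 / 82.102 = 0.6429

0.643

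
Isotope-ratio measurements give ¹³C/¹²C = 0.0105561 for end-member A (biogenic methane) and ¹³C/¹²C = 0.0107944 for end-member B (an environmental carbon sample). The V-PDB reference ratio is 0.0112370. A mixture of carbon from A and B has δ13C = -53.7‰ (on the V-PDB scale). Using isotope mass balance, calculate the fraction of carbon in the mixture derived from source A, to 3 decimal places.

δ_A = (0.0105561/0.0112370 − 1)×1000 = (0.939406 − 1)×1000 = -60.594‰
δ_B = (0.0107944/0.0112370 − 1)×1000 = (0.960612 − 1)×1000 = -39.388‰
f_A = (δ_mix − δ_B)/(δ_A − δ_B) = (-53.7 − (-39.388))/(-60.594 − (-39.388))
f_A = -14.312 / -21.207 = 0.6749

0.675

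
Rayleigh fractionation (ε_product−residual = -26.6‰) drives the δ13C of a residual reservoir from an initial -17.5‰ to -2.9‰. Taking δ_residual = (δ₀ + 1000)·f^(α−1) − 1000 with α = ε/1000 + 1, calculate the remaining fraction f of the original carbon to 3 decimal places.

α − 1 = ε/1000 = -0.0266
(δ_res + 1000)/(δ₀ + 1000) = (-2.9 + 1000)/(-17.5 + 1000) = 997.1/982.5 = 1.014860
f = 1.014860^(1/-0.0266) = exp(ln(1.014860)/-0.0266) = exp(0.01475/-0.0266)
f = exp(-0.5545) = 0.5743

0.574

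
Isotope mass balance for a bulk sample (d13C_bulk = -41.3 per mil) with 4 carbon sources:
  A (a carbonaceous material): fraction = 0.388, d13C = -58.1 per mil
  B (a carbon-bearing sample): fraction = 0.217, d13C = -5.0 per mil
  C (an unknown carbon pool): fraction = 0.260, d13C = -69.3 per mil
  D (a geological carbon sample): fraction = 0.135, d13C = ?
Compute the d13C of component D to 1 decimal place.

Isotope mass balance: δ_bulk = Σ fᵢ·δᵢ.
-41.3 = 0.388×(-58.1) + 0.217×(-5.0) + 0.260×(-69.3) + 0.135×δ_D
0.135·δ_D = -41.3 − (-41.646) = 0.346
δ_D = 0.346 / 0.135 = 2.56 per mil

2.6 per mil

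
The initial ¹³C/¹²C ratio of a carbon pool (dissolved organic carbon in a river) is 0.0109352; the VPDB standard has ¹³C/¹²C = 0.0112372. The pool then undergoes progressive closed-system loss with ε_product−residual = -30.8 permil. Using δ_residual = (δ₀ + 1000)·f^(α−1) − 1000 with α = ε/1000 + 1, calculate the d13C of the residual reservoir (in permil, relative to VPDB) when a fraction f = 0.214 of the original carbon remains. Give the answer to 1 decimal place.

20.5 permil

δ₀ = (0.0109352/0.0112372 − 1)×1000 = (0.973125 − 1)×1000 = -26.875 permil
α − 1 = ε/1000 = -0.0308
f^(α−1) = 0.214^(-0.0308) = 1.048632
δ_res = (-26.875 + 1000) × 1.048632 − 1000 = 1020.450 − 1000 = 20.45 permil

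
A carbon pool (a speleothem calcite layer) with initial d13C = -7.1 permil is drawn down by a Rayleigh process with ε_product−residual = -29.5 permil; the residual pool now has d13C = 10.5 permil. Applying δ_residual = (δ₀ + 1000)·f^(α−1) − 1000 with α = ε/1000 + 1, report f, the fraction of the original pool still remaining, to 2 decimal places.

α − 1 = ε/1000 = -0.0295
(δ_res + 1000)/(δ₀ + 1000) = (10.5 + 1000)/(-7.1 + 1000) = 1010.5/992.9 = 1.017726
f = 1.017726^(1/-0.0295) = exp(ln(1.017726)/-0.0295) = exp(0.01757/-0.0295)
f = exp(-0.5956) = 0.5512

0.55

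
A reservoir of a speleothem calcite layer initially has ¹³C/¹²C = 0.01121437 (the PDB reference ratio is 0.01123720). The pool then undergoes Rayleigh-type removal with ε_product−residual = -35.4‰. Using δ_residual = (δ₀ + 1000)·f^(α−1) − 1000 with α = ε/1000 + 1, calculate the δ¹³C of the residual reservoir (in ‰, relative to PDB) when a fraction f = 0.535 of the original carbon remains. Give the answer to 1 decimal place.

20.3‰

δ₀ = (0.01121437/0.01123720 − 1)×1000 = (0.997968 − 1)×1000 = -2.032‰
α − 1 = ε/1000 = -0.0354
f^(α−1) = 0.535^(-0.0354) = 1.022389
δ_res = (-2.032 + 1000) × 1.022389 − 1000 = 1020.312 − 1000 = 20.31‰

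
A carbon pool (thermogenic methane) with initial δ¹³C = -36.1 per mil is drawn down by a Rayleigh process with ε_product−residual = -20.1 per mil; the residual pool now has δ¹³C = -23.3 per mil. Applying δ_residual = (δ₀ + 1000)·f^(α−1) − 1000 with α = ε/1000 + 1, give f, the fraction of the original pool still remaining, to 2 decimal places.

α − 1 = ε/1000 = -0.0201
(δ_res + 1000)/(δ₀ + 1000) = (-23.3 + 1000)/(-36.1 + 1000) = 976.7/963.9 = 1.013279
f = 1.013279^(1/-0.0201) = exp(ln(1.013279)/-0.0201) = exp(0.01319/-0.0201)
f = exp(-0.6563) = 0.5188

0.52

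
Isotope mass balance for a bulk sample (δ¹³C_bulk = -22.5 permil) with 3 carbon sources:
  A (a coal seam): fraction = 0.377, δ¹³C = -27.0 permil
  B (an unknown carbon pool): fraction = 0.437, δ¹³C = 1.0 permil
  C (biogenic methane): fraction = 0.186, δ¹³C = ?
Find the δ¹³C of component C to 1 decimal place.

-68.6 permil

Isotope mass balance: δ_bulk = Σ fᵢ·δᵢ.
-22.5 = 0.377×(-27.0) + 0.437×(1.0) + 0.186×δ_C
0.186·δ_C = -22.5 − (-9.742) = -12.758
δ_C = -12.758 / 0.186 = -68.59 permil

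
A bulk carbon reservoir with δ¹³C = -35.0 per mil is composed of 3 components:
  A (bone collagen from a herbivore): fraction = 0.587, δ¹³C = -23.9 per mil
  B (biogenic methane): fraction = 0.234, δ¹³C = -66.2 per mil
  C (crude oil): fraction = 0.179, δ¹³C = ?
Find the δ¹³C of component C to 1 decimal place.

Isotope mass balance: δ_bulk = Σ fᵢ·δᵢ.
-35.0 = 0.587×(-23.9) + 0.234×(-66.2) + 0.179×δ_C
0.179·δ_C = -35.0 − (-29.520) = -5.480
δ_C = -5.480 / 0.179 = -30.61 per mil

-30.6 per mil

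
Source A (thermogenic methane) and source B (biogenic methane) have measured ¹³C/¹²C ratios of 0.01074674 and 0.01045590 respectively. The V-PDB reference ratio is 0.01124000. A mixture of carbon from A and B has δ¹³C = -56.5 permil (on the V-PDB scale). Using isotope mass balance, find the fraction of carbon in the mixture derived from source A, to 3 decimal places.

0.512

δ_A = (0.01074674/0.01124000 − 1)×1000 = (0.956116 − 1)×1000 = -43.884 permil
δ_B = (0.01045590/0.01124000 − 1)×1000 = (0.930240 − 1)×1000 = -69.760 permil
f_A = (δ_mix − δ_B)/(δ_A − δ_B) = (-56.5 − (-69.760))/(-43.884 − (-69.760))
f_A = 13.260 / 25.875 = 0.5124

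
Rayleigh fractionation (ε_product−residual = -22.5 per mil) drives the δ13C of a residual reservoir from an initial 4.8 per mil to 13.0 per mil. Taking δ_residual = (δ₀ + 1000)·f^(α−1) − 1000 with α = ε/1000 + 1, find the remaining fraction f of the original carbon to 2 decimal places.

0.70

α − 1 = ε/1000 = -0.0225
(δ_res + 1000)/(δ₀ + 1000) = (13.0 + 1000)/(4.8 + 1000) = 1013.0/1004.8 = 1.008161
f = 1.008161^(1/-0.0225) = exp(ln(1.008161)/-0.0225) = exp(0.00813/-0.0225)
f = exp(-0.3612) = 0.6968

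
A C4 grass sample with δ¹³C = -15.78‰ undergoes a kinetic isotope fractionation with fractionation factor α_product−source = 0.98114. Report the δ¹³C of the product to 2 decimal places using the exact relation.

δ_product = (δ_source + 1000)·α − 1000
δ_product = (-15.78 + 1000) × 0.98114 − 1000
δ_product = 965.658 − 1000 = -34.342‰

-34.34‰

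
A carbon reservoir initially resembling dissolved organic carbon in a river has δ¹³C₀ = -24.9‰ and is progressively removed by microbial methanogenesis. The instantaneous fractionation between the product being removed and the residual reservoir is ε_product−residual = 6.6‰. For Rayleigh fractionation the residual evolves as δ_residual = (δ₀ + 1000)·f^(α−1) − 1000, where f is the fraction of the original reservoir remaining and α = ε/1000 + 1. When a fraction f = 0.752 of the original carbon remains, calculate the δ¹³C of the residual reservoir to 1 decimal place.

Rayleigh residual: δ_res = (δ₀ + 1000)·f^(α−1) − 1000
α = ε/1000 + 1 = 1.00660, so α − 1 = 0.00660
f^(α−1) = 0.752^(0.00660) = 0.998121
δ_res = (-24.9 + 1000) × 0.998121 − 1000 = 973.267 − 1000 = -26.73‰

-26.7‰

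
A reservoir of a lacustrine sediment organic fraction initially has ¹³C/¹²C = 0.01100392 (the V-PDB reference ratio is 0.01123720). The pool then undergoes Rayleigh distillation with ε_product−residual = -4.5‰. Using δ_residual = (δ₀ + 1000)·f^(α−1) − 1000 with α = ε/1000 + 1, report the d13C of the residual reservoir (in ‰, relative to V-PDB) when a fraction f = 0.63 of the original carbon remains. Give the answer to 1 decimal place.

δ₀ = (0.01100392/0.01123720 − 1)×1000 = (0.979240 − 1)×1000 = -20.760‰
α − 1 = ε/1000 = -0.0045
f^(α−1) = 0.63^(-0.0045) = 1.002081
δ_res = (-20.760 + 1000) × 1.002081 − 1000 = 981.278 − 1000 = -18.72‰

-18.7‰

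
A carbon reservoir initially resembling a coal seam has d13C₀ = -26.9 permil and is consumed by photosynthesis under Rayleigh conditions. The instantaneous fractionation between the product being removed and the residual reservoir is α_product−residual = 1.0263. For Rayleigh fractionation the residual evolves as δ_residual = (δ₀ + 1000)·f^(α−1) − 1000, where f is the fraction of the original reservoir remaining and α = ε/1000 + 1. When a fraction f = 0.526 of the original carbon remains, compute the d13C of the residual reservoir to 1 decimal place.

-43.2 permil

Rayleigh residual: δ_res = (δ₀ + 1000)·f^(α−1) − 1000
α − 1 = 0.02630
f^(α−1) = 0.526^(0.02630) = 0.983245
δ_res = (-26.9 + 1000) × 0.983245 − 1000 = 956.796 − 1000 = -43.20 permil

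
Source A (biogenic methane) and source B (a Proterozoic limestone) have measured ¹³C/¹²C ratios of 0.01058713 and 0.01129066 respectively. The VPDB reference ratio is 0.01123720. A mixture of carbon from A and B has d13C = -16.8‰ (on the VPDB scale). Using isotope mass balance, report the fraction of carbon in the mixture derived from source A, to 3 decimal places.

δ_A = (0.01058713/0.01123720 − 1)×1000 = (0.942150 − 1)×1000 = -57.850‰
δ_B = (0.01129066/0.01123720 − 1)×1000 = (1.004757 − 1)×1000 = 4.757‰
f_A = (δ_mix − δ_B)/(δ_A − δ_B) = (-16.8 − (4.757))/(-57.850 − (4.757))
f_A = -21.557 / -62.607 = 0.3443

0.344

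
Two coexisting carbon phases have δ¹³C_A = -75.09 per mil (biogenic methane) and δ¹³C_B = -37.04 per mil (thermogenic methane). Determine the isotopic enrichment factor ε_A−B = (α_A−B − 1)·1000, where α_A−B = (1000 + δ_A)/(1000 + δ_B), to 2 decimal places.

α_A−B = (1000 + -75.09) / (1000 + -37.04) = 924.91 / 962.96 = 0.960486
ε_A−B = (0.960486 − 1) × 1000 = -39.514 per mil
(The approximation ε ≈ δ_A − δ_B would give -38.05 per mil.)

-39.51 per mil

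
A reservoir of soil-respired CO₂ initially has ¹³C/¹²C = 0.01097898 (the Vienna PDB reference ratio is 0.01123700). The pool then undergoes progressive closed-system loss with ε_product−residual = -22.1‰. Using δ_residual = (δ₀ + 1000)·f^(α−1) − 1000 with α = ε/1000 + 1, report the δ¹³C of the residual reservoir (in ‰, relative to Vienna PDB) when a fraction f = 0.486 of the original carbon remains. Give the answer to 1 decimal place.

-7.3‰

δ₀ = (0.01097898/0.01123700 − 1)×1000 = (0.977038 − 1)×1000 = -22.962‰
α − 1 = ε/1000 = -0.0221
f^(α−1) = 0.486^(-0.0221) = 1.016074
δ_res = (-22.962 + 1000) × 1.016074 − 1000 = 992.743 − 1000 = -7.26‰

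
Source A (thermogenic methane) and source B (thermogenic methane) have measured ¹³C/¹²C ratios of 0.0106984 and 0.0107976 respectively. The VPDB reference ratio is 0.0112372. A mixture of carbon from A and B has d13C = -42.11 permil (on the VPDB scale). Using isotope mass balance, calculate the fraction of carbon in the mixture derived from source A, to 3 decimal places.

δ_A = (0.0106984/0.0112372 − 1)×1000 = (0.952052 − 1)×1000 = -47.948 permil
δ_B = (0.0107976/0.0112372 − 1)×1000 = (0.960880 − 1)×1000 = -39.120 permil
f_A = (δ_mix − δ_B)/(δ_A − δ_B) = (-42.11 − (-39.120))/(-47.948 − (-39.120))
f_A = -2.990 / -8.828 = 0.3387

0.339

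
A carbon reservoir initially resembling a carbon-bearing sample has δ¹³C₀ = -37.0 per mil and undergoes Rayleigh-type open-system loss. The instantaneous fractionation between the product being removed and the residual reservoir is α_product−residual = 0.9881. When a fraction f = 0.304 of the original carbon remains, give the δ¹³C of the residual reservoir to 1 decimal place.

Rayleigh residual: δ_res = (δ₀ + 1000)·f^(α−1) − 1000
α − 1 = -0.01190
f^(α−1) = 0.304^(-0.01190) = 1.014271
δ_res = (-37.0 + 1000) × 1.014271 − 1000 = 976.743 − 1000 = -23.26 per mil

-23.3 per mil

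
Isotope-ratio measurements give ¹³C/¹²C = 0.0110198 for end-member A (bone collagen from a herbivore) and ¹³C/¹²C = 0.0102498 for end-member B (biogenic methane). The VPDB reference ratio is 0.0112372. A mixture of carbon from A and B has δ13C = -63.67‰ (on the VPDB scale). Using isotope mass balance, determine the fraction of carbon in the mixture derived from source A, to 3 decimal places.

δ_A = (0.0110198/0.0112372 − 1)×1000 = (0.980654 − 1)×1000 = -19.346‰
δ_B = (0.0102498/0.0112372 − 1)×1000 = (0.912131 − 1)×1000 = -87.869‰
f_A = (δ_mix − δ_B)/(δ_A − δ_B) = (-63.67 − (-87.869))/(-19.346 − (-87.869))
f_A = 24.199 / 68.522 = 0.3532

0.353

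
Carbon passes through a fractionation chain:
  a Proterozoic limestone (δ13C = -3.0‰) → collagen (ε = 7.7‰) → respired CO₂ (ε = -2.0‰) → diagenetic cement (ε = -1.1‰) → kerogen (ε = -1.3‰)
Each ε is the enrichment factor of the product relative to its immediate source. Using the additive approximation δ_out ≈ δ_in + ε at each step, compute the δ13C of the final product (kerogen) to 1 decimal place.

0.3‰

step 1: δ ≈ -3.0 + (7.7) = 4.7‰
step 2: δ ≈ 4.7 + (-2.0) = 2.7‰
step 3: δ ≈ 2.7 + (-1.1) = 1.6‰
step 4: δ ≈ 1.6 + (-1.3) = 0.3‰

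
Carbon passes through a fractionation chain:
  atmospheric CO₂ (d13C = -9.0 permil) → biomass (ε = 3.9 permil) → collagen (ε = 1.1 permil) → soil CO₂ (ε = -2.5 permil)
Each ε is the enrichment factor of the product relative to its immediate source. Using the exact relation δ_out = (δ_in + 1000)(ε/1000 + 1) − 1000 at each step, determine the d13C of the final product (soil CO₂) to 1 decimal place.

-6.5 permil

step 1: δ = (-9.00 + 1000)·(3.9/1000 + 1) − 1000 = -5.14 permil
step 2: δ = (-5.14 + 1000)·(1.1/1000 + 1) − 1000 = -4.04 permil
step 3: δ = (-4.04 + 1000)·(-2.5/1000 + 1) − 1000 = -6.53 permil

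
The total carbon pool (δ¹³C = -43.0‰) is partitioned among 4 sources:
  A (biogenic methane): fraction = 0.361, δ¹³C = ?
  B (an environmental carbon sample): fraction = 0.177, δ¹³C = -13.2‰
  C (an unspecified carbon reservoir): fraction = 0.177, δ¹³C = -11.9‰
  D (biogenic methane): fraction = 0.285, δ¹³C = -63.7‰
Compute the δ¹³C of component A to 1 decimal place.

Isotope mass balance: δ_bulk = Σ fᵢ·δᵢ.
-43.0 = 0.361×δ_A + 0.177×(-13.2) + 0.177×(-11.9) + 0.285×(-63.7)
0.361·δ_A = -43.0 − (-22.597) = -20.403
δ_A = -20.403 / 0.361 = -56.52‰

-56.5‰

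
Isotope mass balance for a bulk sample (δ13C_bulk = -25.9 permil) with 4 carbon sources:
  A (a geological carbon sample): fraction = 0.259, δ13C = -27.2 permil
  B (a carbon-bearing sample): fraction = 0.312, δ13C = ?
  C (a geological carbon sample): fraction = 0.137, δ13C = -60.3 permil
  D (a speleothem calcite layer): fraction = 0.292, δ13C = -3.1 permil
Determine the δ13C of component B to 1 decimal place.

Isotope mass balance: δ_bulk = Σ fᵢ·δᵢ.
-25.9 = 0.259×(-27.2) + 0.312×δ_B + 0.137×(-60.3) + 0.292×(-3.1)
0.312·δ_B = -25.9 − (-16.211) = -9.689
δ_B = -9.689 / 0.312 = -31.05 permil

-31.1 permil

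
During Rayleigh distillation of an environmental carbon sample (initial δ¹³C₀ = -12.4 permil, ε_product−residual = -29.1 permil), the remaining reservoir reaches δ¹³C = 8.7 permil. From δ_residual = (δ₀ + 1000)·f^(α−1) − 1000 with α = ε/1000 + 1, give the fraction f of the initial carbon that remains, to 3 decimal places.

0.484

α − 1 = ε/1000 = -0.0291
(δ_res + 1000)/(δ₀ + 1000) = (8.7 + 1000)/(-12.4 + 1000) = 1008.7/987.6 = 1.021365
f = 1.021365^(1/-0.0291) = exp(ln(1.021365)/-0.0291) = exp(0.02114/-0.0291)
f = exp(-0.7265) = 0.4836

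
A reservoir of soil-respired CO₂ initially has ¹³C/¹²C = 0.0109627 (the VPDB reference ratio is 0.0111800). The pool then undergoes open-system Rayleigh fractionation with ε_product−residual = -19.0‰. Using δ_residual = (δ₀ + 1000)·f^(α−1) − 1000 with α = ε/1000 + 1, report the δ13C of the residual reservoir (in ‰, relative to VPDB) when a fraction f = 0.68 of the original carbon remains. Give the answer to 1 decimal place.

-12.2‰

δ₀ = (0.0109627/0.0111800 − 1)×1000 = (0.980564 − 1)×1000 = -19.436‰
α − 1 = ε/1000 = -0.0190
f^(α−1) = 0.68^(-0.0190) = 1.007354
δ_res = (-19.436 + 1000) × 1.007354 − 1000 = 987.775 − 1000 = -12.22‰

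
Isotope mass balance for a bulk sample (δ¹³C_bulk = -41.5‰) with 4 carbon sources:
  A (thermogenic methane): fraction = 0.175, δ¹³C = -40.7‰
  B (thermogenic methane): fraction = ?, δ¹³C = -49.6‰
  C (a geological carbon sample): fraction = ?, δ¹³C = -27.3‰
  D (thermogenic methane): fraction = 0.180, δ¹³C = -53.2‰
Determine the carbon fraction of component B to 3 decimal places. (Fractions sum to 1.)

0.323

Let f_B and f_C be the unknown fractions; fractions sum to 1 so f_B + f_C = 0.645.
Mass balance: Σ fᵢ·δᵢ = δ_bulk ⇒ f_B·(-49.6) + f_C·(-27.3) = -41.5 − (-16.698) = -24.802
Substitute f_C = 0.645 − f_B:
f_B·(-49.6 − -27.3) = -24.802 − 0.645×(-27.3) = -7.193
f_B = -7.193 / -22.3 = 0.3226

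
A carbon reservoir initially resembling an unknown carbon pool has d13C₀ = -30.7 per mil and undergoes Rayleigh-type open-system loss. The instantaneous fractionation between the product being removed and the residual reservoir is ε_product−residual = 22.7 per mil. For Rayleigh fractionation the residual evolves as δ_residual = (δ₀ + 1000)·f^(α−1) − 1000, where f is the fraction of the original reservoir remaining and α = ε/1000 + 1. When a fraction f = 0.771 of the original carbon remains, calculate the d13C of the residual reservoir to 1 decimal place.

-36.4 per mil

Rayleigh residual: δ_res = (δ₀ + 1000)·f^(α−1) − 1000
α = ε/1000 + 1 = 1.02270, so α − 1 = 0.02270
f^(α−1) = 0.771^(0.02270) = 0.994114
δ_res = (-30.7 + 1000) × 0.994114 − 1000 = 963.595 − 1000 = -36.41 per mil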